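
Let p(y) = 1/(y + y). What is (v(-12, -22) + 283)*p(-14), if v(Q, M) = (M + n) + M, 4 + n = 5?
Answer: -60/7 ≈ -8.5714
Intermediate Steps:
n = 1 (n = -4 + 5 = 1)
v(Q, M) = 1 + 2*M (v(Q, M) = (M + 1) + M = (1 + M) + M = 1 + 2*M)
p(y) = 1/(2*y)
(v(-12, -22) + 283)*p(-14) = ((1 + 2*(-22)) + 283)*((½)/(-14)) = ((1 - 44) + 283)*((½)*(-1/14)) = (-43 + 283)*(-1/28) = 240*(-1/28) = -60/7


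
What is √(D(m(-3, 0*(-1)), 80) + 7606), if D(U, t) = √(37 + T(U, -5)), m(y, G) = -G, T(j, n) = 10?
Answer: √(7606 + √47) ≈ 87.252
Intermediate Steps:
D(U, t) = √47 (D(U, t) = √(37 + 10) = √47)
√(D(m(-3, 0*(-1)), 80) + 7606) = √(√47 + 7606) = √(7606 + √47)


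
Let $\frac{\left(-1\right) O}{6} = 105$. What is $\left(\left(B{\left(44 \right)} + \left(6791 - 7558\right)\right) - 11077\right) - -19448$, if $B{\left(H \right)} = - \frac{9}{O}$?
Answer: $\frac{532281}{70} \approx 7604.0$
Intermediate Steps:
$O = -630$ ($O = \left(-6\right) 105 = -630$)
$B{\left(H \right)} = \frac{1}{70}$ ($B{\left(H \right)} = - \frac{9}{-630} = \left(-9\right) \left(- \frac{1}{630}\right) = \frac{1}{70}$)
$\left(\left(B{\left(44 \right)} + \left(6791 - 7558\right)\right) - 11077\right) - -19448 = \left(\left(\frac{1}{70} + \left(6791 - 7558\right)\right) - 11077\right) - -19448 = \left(\left(\frac{1}{70} - 767\right) - 11077\right) + 19448 = \left(- \frac{53689}{70} - 11077\right) + 19448 = - \frac{829079}{70} + 19448 = \frac{532281}{70}$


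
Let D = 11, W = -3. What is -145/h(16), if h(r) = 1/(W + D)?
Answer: -1160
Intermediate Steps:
h(r) = ⅛ (h(r) = 1/(-3 + 11) = 1/8 = ⅛)
-145/h(16) = -145/⅛ = -145*8 = -1160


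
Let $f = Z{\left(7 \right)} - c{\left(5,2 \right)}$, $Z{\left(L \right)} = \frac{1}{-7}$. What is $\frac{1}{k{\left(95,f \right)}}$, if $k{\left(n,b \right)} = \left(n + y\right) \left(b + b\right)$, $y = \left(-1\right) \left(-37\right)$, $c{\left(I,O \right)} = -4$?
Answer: $\frac{7}{7128} \approx 0.00098204$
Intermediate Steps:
$Z{\left(L \right)} = - \frac{1}{7}$
$y = 37$
$f = \frac{27}{7}$ ($f = - \frac{1}{7} - -4 = - \frac{1}{7} + 4 = \frac{27}{7} \approx 3.8571$)
$k{\left(n,b \right)} = 2 b \left(37 + n\right)$ ($k{\left(n,b \right)} = \left(n + 37\right) \left(b + b\right) = \left(37 + n\right) 2 b = 2 b \left(37 + n\right)$)
$\frac{1}{k{\left(95,f \right)}} = \frac{1}{2 \cdot \frac{27}{7} \left(37 + 95\right)} = \frac{1}{2 \cdot \frac{27}{7} \cdot 132} = \frac{1}{\frac{7128}{7}} = \frac{7}{7128}$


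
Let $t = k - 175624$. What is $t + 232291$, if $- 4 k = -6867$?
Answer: $\frac{233535}{4} \approx 58384.0$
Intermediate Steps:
$k = \frac{6867}{4}$ ($k = \left(- \frac{1}{4}\right) \left(-6867\right) = \frac{6867}{4} \approx 1716.8$)
$t = - \frac{695629}{4}$ ($t = \frac{6867}{4} - 175624 = - \frac{695629}{4} \approx -1.7391 \cdot 10^{5}$)
$t + 232291 = - \frac{695629}{4} + 232291 = \frac{233535}{4}$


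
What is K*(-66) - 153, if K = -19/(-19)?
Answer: -219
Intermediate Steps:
K = 1 (K = -19*(-1/19) = 1)
K*(-66) - 153 = 1*(-66) - 153 = -66 - 153 = -219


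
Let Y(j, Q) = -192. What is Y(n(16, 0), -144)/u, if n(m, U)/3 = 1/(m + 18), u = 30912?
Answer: -1/161 ≈ -0.0062112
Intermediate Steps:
n(m, U) = 3/(18 + m) (n(m, U) = 3/(m + 18) = 3/(18 + m))
Y(n(16, 0), -144)/u = -192/30912 = -192*1/30912 = -1/161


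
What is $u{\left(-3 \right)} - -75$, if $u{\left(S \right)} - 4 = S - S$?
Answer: $79$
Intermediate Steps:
$u{\left(S \right)} = 4$ ($u{\left(S \right)} = 4 + \left(S - S\right) = 4 + 0 = 4$)
$u{\left(-3 \right)} - -75 = 4 - -75 = 4 + 75 = 79$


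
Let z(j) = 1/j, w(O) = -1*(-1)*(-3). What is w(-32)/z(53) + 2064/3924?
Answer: -51821/327 ≈ -158.47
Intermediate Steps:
w(O) = -3 (w(O) = 1*(-3) = -3)
w(-32)/z(53) + 2064/3924 = -3/(1/53) + 2064/3924 = -3/1/53 + 2064*(1/3924) = -3*53 + 172/327 = -159 + 172/327 = -51821/327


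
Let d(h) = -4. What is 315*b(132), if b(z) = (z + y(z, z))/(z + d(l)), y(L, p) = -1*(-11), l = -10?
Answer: 45045/128 ≈ 351.91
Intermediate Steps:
y(L, p) = 11
b(z) = (11 + z)/(-4 + z) (b(z) = (z + 11)/(z - 4) = (11 + z)/(-4 + z))
315*b(132) = 315*((11 + 132)/(-4 + 132)) = 315*(143/128) = 45045/128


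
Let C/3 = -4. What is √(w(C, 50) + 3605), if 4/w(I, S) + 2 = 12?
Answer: 3*√10015/5 ≈ 60.045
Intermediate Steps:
C = -12 (C = 3*(-4) = -12)
w(I, S) = ⅖ (w(I, S) = 4/(-2 + 12) = 4/10 = 4*(⅒) = ⅖)
√(w(C, 50) + 3605) = √(⅖ + 3605) = √(18027/5) = 3*√10015/5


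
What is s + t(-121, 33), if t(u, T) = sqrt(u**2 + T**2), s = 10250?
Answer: 10250 + 11*sqrt(130) ≈ 10375.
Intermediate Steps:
t(u, T) = sqrt(T**2 + u**2)
s + t(-121, 33) = 10250 + sqrt(33**2 + (-121)**2) = 10250 + sqrt(1089 + 14641) = 10250 + sqrt(15730) = 10250 + 11*sqrt(130)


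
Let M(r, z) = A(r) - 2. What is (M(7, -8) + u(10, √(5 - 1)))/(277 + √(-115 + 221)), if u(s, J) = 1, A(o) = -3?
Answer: -1108/76623 + 4*√106/76623 ≈ -0.013923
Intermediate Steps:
M(r, z) = -5 (M(r, z) = -3 - 2 = -5)
(M(7, -8) + u(10, √(5 - 1)))/(277 + √(-115 + 221)) = (-5 + 1)/(277 + √(-115 + 221)) = -4/(277 + √106)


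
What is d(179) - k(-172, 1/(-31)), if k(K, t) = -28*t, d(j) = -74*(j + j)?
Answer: -821280/31 ≈ -26493.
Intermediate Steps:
d(j) = -148*j
d(179) - k(-172, 1/(-31)) = -148*179 - (-28)/(-31) = -26492 - (-28)*(-1)/31 = -26492 - 1*28/31 = -26492 - 28/31 = -821280/31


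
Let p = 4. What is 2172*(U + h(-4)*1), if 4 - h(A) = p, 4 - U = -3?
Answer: 15204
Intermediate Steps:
U = 7 (U = 4 - 1*(-3) = 4 + 3 = 7)
h(A) = 0 (h(A) = 4 - 1*4 = 4 - 4 = 0)
2172*(U + h(-4)*1) = 2172*(7 + 0*1) = 2172*(7 + 0) = 2172*7 = 15204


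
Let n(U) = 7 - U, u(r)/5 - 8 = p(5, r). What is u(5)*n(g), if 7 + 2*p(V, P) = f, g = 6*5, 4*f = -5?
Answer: -3565/8 ≈ -445.63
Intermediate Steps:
f = -5/4 (f = (1/4)*(-5) = -5/4 ≈ -1.2500)
g = 30
p(V, P) = -33/8 (p(V, P) = -7/2 + (1/2)*(-5/4) = -7/2 - 5/8 = -33/8)
u(r) = 155/8 (u(r) = 40 + 5*(-33/8) = 40 - 165/8 = 155/8)
u(5)*n(g) = 155*(7 - 1*30)/8 = 155*(7 - 30)/8 = (155/8)*(-23) = -3565/8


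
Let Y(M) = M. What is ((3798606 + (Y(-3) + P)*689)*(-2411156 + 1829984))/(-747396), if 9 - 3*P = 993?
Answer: 172925161757/62283 ≈ 2.7764e+6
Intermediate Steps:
P = -328 (P = 3 - 1/3*993 = 3 - 331 = -328)
((3798606 + (Y(-3) + P)*689)*(-2411156 + 1829984))/(-747396) = ((3798606 + (-3 - 328)*689)*(-2411156 + 1829984))/(-747396) = ((3798606 - 331*689)*(-581172))*(-1/747396) = ((3798606 - 228059)*(-581172))*(-1/747396) = (3570547*(-581172))*(-1/747396) = -2075101941084*(-1/747396) = 172925161757/62283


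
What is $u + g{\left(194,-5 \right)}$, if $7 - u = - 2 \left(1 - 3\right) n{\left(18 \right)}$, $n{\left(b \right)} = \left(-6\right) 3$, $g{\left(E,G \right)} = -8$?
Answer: $71$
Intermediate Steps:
$n{\left(b \right)} = -18$
$u = 79$ ($u = 7 - - 2 \left(1 - 3\right) \left(-18\right) = 7 - \left(-2\right) \left(-2\right) \left(-18\right) = 7 - 4 \left(-18\right) = 7 - -72 = 7 + 72 = 79$)
$u + g{\left(194,-5 \right)} = 79 - 8 = 71$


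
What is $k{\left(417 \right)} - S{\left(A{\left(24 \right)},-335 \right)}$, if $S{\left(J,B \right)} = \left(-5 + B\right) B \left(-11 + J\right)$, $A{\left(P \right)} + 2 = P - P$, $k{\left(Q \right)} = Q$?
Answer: $1481117$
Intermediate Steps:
$A{\left(P \right)} = -2$ ($A{\left(P \right)} = -2 + \left(P - P\right) = -2 + 0 = -2$)
$S{\left(J,B \right)} = B \left(-11 + J\right) \left(-5 + B\right)$ ($S{\left(J,B \right)} = B \left(-5 + B\right) \left(-11 + J\right) = B \left(-11 + J\right) \left(-5 + B\right)$)
$k{\left(417 \right)} - S{\left(A{\left(24 \right)},-335 \right)} = 417 - - 335 \left(55 - -3685 - -10 - -670\right) = 417 - - 335 \left(55 + 3685 + 10 + 670\right) = 417 - \left(-335\right) 4420 = 417 - -1480700 = 417 + 1480700 = 1481117$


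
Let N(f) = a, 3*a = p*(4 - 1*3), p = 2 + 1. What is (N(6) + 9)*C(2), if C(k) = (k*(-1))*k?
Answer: -40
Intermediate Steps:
C(k) = -k² (C(k) = (-k)*k = -k²)
p = 3
a = 1 (a = (3*(4 - 1*3))/3 = (3*(4 - 3))/3 = (3*1)/3 = (⅓)*3 = 1)
N(f) = 1
(N(6) + 9)*C(2) = (1 + 9)*(-1*2²) = 10*(-1*4) = 10*(-4) = -40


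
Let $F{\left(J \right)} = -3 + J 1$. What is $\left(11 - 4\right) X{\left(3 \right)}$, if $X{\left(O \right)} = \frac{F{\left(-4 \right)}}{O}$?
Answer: $- \frac{49}{3} \approx -16.333$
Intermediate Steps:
$F{\left(J \right)} = -3 + J$
$X{\left(O \right)} = - \frac{7}{O}$ ($X{\left(O \right)} = \frac{-3 - 4}{O} = - \frac{7}{O}$)
$\left(11 - 4\right) X{\left(3 \right)} = \left(11 - 4\right) \left(- \frac{7}{3}\right) = 7 \left(\left(-7\right) \frac{1}{3}\right) = 7 \left(- \frac{7}{3}\right) = - \frac{49}{3}$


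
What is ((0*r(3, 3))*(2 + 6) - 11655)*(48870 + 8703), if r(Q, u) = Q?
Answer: -671013315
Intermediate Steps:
((0*r(3, 3))*(2 + 6) - 11655)*(48870 + 8703) = ((0*3)*(2 + 6) - 11655)*(48870 + 8703) = (0*8 - 11655)*57573 = (0 - 11655)*57573 = -11655*57573 = -671013315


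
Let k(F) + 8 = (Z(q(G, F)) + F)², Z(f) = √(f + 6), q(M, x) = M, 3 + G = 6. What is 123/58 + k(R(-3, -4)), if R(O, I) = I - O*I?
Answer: 9461/58 ≈ 163.12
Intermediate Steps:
G = 3 (G = -3 + 6 = 3)
R(O, I) = I - I*O
Z(f) = √(6 + f)
k(F) = -8 + (3 + F)² (k(F) = -8 + (√(6 + 3) + F)² = -8 + (√9 + F)² = -8 + (3 + F)²)
123/58 + k(R(-3, -4)) = 123/58 + (-8 + (3 - 4*(1 - 1*(-3)))²) = (1/58)*123 + (-8 + (3 - 4*(1 + 3))²) = 123/58 + (-8 + (3 - 4*4)²) = 123/58 + (-8 + (3 - 16)²) = 123/58 + (-8 + (-13)²) = 123/58 + (-8 + 169) = 123/58 + 161 = 9461/58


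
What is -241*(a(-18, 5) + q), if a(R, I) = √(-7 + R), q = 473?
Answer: -113993 - 1205*I ≈ -1.1399e+5 - 1205.0*I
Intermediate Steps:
-241*(a(-18, 5) + q) = -241*(√(-7 - 18) + 473) = -241*(√(-25) + 473) = -241*(5*I + 473) = -241*(473 + 5*I) = -113993 - 1205*I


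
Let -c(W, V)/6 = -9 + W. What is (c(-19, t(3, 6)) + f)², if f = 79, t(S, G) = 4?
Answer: 61009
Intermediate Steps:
c(W, V) = 54 - 6*W (c(W, V) = -6*(-9 + W) = 54 - 6*W)
(c(-19, t(3, 6)) + f)² = ((54 - 6*(-19)) + 79)² = ((54 + 114) + 79)² = (168 + 79)² = 247² = 61009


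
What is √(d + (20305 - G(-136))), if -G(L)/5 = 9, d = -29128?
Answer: I*√8778 ≈ 93.691*I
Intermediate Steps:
G(L) = -45 (G(L) = -5*9 = -45)
√(d + (20305 - G(-136))) = √(-29128 + (20305 - 1*(-45))) = √(-29128 + (20305 + 45)) = √(-29128 + 20350) = √(-8778) = I*√8778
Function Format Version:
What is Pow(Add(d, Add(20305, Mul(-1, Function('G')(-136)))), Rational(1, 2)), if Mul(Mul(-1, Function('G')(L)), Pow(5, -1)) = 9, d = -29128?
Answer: Mul(I, Pow(8778, Rational(1, 2))) ≈ Mul(93.691, I)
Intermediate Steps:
Function('G')(L) = -45 (Function('G')(L) = Mul(-5, 9) = -45)
Pow(Add(d, Add(20305, Mul(-1, Function('G')(-136)))), Rational(1, 2)) = Pow(Add(-29128, Add(20305, Mul(-1, -45))), Rational(1, 2)) = Pow(Add(-29128, Add(20305, 45)), Rational(1, 2)) = Pow(Add(-29128, 20350), Rational(1, 2)) = Pow(-8778, Rational(1, 2)) = Mul(I, Pow(8778, Rational(1, 2)))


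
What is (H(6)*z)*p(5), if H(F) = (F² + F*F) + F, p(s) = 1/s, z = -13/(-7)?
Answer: 1014/35 ≈ 28.971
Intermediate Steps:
z = 13/7 (z = -13*(-⅐) = 13/7 ≈ 1.8571)
H(F) = F + 2*F² (H(F) = (F² + F²) + F = 2*F² + F = F + 2*F²)
(H(6)*z)*p(5) = ((6*(1 + 2*6))*(13/7))/5 = ((6*(1 + 12))*(13/7))*(⅕) = ((6*13)*(13/7))*(⅕) = (78*(13/7))*(⅕) = (1014/7)*(⅕) = 1014/35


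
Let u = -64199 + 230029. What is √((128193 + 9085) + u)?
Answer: 2*√75777 ≈ 550.55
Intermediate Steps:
u = 165830
√((128193 + 9085) + u) = √((128193 + 9085) + 165830) = √(137278 + 165830) = √303108 = 2*√75777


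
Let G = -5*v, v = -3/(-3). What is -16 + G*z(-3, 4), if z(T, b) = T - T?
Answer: -16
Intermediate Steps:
v = 1 (v = -3*(-1/3) = 1)
z(T, b) = 0
G = -5 (G = -5*1 = -5)
-16 + G*z(-3, 4) = -16 - 5*0 = -16 + 0 = -16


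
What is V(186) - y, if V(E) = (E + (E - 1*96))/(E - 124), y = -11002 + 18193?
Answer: -222783/31 ≈ -7186.5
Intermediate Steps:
y = 7191
V(E) = (-96 + 2*E)/(-124 + E) (V(E) = (E + (E - 96))/(-124 + E) = (E + (-96 + E))/(-124 + E) = (-96 + 2*E)/(-124 + E))
V(186) - y = 2*(-48 + 186)/(-124 + 186) - 1*7191 = 2*138/62 - 7191 = 2*(1/62)*138 - 7191 = 138/31 - 7191 = -222783/31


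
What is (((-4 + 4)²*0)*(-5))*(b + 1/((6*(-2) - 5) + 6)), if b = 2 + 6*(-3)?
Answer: 0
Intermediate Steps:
b = -16 (b = 2 - 18 = -16)
(((-4 + 4)²*0)*(-5))*(b + 1/((6*(-2) - 5) + 6)) = (((-4 + 4)²*0)*(-5))*(-16 + 1/((6*(-2) - 5) + 6)) = ((0²*0)*(-5))*(-16 + 1/((-12 - 5) + 6)) = ((0*0)*(-5))*(-16 + 1/(-17 + 6)) = (0*(-5))*(-16 + 1/(-11)) = 0*(-16 - 1/11) = 0*(-177/11) = 0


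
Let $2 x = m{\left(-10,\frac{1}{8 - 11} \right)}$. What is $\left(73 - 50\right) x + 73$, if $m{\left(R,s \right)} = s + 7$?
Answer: $\frac{449}{3} \approx 149.67$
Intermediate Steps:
$m{\left(R,s \right)} = 7 + s$
$x = \frac{10}{3}$ ($x = \frac{7 + \frac{1}{8 - 11}}{2} = \frac{7 + \frac{1}{-3}}{2} = \frac{7 - \frac{1}{3}}{2} = \frac{1}{2} \cdot \frac{20}{3} = \frac{10}{3} \approx 3.3333$)
$\left(73 - 50\right) x + 73 = \left(73 - 50\right) \frac{10}{3} + 73 = 23 \cdot \frac{10}{3} + 73 = \frac{230}{3} + 73 = \frac{449}{3}$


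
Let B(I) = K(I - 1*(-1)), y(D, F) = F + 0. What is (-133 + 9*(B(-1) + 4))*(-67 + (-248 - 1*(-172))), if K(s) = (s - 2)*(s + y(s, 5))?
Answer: 26741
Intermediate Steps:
y(D, F) = F
K(s) = (-2 + s)*(5 + s) (K(s) = (s - 2)*(s + 5) = (-2 + s)*(5 + s))
B(I) = -7 + (1 + I)² + 3*I (B(I) = -10 + (I - 1*(-1))² + 3*(I - 1*(-1)) = -10 + (I + 1)² + 3*(I + 1) = -10 + (1 + I)² + 3*(1 + I) = -10 + (1 + I)² + (3 + 3*I) = -7 + (1 + I)² + 3*I)
(-133 + 9*(B(-1) + 4))*(-67 + (-248 - 1*(-172))) = (-133 + 9*((-6 + (-1)² + 5*(-1)) + 4))*(-67 + (-248 - 1*(-172))) = (-133 + 9*((-6 + 1 - 5) + 4))*(-67 + (-248 + 172)) = (-133 + 9*(-10 + 4))*(-67 - 76) = (-133 + 9*(-6))*(-143) = (-133 - 54)*(-143) = -187*(-143) = 26741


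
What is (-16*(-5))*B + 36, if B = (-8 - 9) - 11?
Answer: -2204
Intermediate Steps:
B = -28 (B = -17 - 11 = -28)
(-16*(-5))*B + 36 = -16*(-5)*(-28) + 36 = 80*(-28) + 36 = -2240 + 36 = -2204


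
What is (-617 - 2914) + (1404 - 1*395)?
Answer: -2522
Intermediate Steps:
(-617 - 2914) + (1404 - 1*395) = -3531 + (1404 - 395) = -3531 + 1009 = -2522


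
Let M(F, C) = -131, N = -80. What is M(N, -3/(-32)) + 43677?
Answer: 43546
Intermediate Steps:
M(N, -3/(-32)) + 43677 = -131 + 43677 = 43546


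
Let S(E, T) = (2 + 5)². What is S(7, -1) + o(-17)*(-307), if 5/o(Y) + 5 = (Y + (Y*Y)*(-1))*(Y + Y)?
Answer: 508016/10399 ≈ 48.852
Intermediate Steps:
S(E, T) = 49 (S(E, T) = 7² = 49)
o(Y) = 5/(-5 + 2*Y*(Y - Y²)) (o(Y) = 5/(-5 + (Y + (Y*Y)*(-1))*(Y + Y)) = 5/(-5 + (Y + Y²*(-1))*(2*Y)) = 5/(-5 + (Y - Y²)*(2*Y)) = 5/(-5 + 2*Y*(Y - Y²)))
S(7, -1) + o(-17)*(-307) = 49 - 5/(5 - 2*(-17)² + 2*(-17)³)*(-307) = 49 - 5/(5 - 2*289 + 2*(-4913))*(-307) = 49 - 5/(5 - 578 - 9826)*(-307) = 49 - 5/(-10399)*(-307) = 49 - 5*(-1/10399)*(-307) = 49 + (5/10399)*(-307) = 49 - 1535/10399 = 508016/10399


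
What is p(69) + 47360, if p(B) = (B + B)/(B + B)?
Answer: 47361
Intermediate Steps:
p(B) = 1 (p(B) = (2*B)/((2*B)) = (2*B)*(1/(2*B)) = 1)
p(69) + 47360 = 1 + 47360 = 47361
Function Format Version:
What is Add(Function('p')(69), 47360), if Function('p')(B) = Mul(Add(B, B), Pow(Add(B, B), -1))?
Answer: 47361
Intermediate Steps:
Function('p')(B) = 1 (Function('p')(B) = Mul(Mul(2, B), Pow(Mul(2, B), -1)) = Mul(Mul(2, B), Mul(Rational(1, 2), Pow(B, -1))) = 1)
Add(Function('p')(69), 47360) = Add(1, 47360) = 47361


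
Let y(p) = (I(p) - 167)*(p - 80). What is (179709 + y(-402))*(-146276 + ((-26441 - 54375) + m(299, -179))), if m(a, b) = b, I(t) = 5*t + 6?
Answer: -278664018501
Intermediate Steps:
I(t) = 6 + 5*t
y(p) = (-161 + 5*p)*(-80 + p) (y(p) = ((6 + 5*p) - 167)*(p - 80) = (-161 + 5*p)*(-80 + p))
(179709 + y(-402))*(-146276 + ((-26441 - 54375) + m(299, -179))) = (179709 + (12880 - 561*(-402) + 5*(-402)**2))*(-146276 + ((-26441 - 54375) - 179)) = (179709 + (12880 + 225522 + 5*161604))*(-146276 + (-80816 - 179)) = (179709 + (12880 + 225522 + 808020))*(-146276 - 80995) = (179709 + 1046422)*(-227271) = 1226131*(-227271) = -278664018501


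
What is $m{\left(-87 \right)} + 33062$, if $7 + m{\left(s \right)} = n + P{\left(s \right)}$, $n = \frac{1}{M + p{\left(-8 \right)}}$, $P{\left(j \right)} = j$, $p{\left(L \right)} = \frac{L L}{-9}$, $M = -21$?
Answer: $\frac{8340895}{253} \approx 32968.0$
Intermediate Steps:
$p{\left(L \right)} = - \frac{L^{2}}{9}$ ($p{\left(L \right)} = L^{2} \left(- \frac{1}{9}\right) = - \frac{L^{2}}{9}$)
$n = - \frac{9}{253}$ ($n = \frac{1}{-21 - \frac{\left(-8\right)^{2}}{9}} = \frac{1}{-21 - \frac{64}{9}} = \frac{1}{- \frac{253}{9}} = - \frac{9}{253} \approx -0.035573$)
$m{\left(s \right)} = - \frac{1780}{253} + s$ ($m{\left(s \right)} = -7 + \left(- \frac{9}{253} + s\right) = - \frac{1780}{253} + s$)
$m{\left(-87 \right)} + 33062 = \left(- \frac{1780}{253} - 87\right) + 33062 = - \frac{23791}{253} + 33062 = \frac{8340895}{253}$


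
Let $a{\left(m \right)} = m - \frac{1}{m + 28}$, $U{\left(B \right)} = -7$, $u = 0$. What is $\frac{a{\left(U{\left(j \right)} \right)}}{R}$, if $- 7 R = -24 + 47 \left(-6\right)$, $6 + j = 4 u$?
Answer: $- \frac{74}{459} \approx -0.16122$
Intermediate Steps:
$j = -6$ ($j = -6 + 4 \cdot 0 = -6 + 0 = -6$)
$R = \frac{306}{7}$ ($R = - \frac{-24 + 47 \left(-6\right)}{7} = - \frac{-24 - 282}{7} = \left(- \frac{1}{7}\right) \left(-306\right) = \frac{306}{7} \approx 43.714$)
$a{\left(m \right)} = m - \frac{1}{28 + m}$
$\frac{a{\left(U{\left(j \right)} \right)}}{R} = \frac{\frac{1}{28 - 7} \left(-1 + \left(-7\right)^{2} + 28 \left(-7\right)\right)}{\frac{306}{7}} = \frac{-1 + 49 - 196}{21} \cdot \frac{7}{306} = \frac{1}{21} \left(-148\right) \frac{7}{306} = \left(- \frac{148}{21}\right) \frac{7}{306} = - \frac{74}{459}$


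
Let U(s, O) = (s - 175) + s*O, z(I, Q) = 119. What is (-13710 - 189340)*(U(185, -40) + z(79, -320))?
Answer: 1476376550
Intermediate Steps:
U(s, O) = -175 + s + O*s (U(s, O) = (-175 + s) + O*s = -175 + s + O*s)
(-13710 - 189340)*(U(185, -40) + z(79, -320)) = (-13710 - 189340)*((-175 + 185 - 40*185) + 119) = -203050*((-175 + 185 - 7400) + 119) = -203050*(-7390 + 119) = -203050*(-7271) = 1476376550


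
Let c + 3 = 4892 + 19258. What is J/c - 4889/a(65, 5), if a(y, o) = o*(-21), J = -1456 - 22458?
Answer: 38514571/845145 ≈ 45.572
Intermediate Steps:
J = -23914
a(y, o) = -21*o
c = 24147 (c = -3 + (4892 + 19258) = -3 + 24150 = 24147)
J/c - 4889/a(65, 5) = -23914/24147 - 4889/((-21*5)) = -23914*1/24147 - 4889/(-105) = -23914/24147 - 4889*(-1/105) = -23914/24147 + 4889/105 = 38514571/845145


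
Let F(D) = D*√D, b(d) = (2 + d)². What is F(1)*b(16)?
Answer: 324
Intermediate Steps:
F(D) = D^(3/2)
F(1)*b(16) = 1^(3/2)*(2 + 16)² = 1*18² = 1*324 = 324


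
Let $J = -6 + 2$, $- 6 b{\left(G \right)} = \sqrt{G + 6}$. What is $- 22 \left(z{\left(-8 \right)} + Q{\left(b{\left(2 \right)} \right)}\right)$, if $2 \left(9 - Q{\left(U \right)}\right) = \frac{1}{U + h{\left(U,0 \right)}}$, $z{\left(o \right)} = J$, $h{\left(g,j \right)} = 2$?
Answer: $- \frac{1771}{17} + \frac{33 \sqrt{2}}{34} \approx -102.8$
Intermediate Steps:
$b{\left(G \right)} = - \frac{\sqrt{6 + G}}{6}$ ($b{\left(G \right)} = - \frac{\sqrt{G + 6}}{6} = - \frac{\sqrt{6 + G}}{6}$)
$J = -4$
$z{\left(o \right)} = -4$
$Q{\left(U \right)} = 9 - \frac{1}{2 \left(2 + U\right)}$ ($Q{\left(U \right)} = 9 - \frac{1}{2 \left(U + 2\right)} = 9 - \frac{1}{2 \left(2 + U\right)}$)
$- 22 \left(z{\left(-8 \right)} + Q{\left(b{\left(2 \right)} \right)}\right) = - 22 \left(-4 + \frac{35 + 18 \left(- \frac{\sqrt{6 + 2}}{6}\right)}{2 \left(2 - \frac{\sqrt{6 + 2}}{6}\right)}\right) = - 22 \left(-4 + \frac{35 + 18 \left(- \frac{\sqrt{8}}{6}\right)}{2 \left(2 - \frac{\sqrt{8}}{6}\right)}\right) = - 22 \left(-4 + \frac{35 + 18 \left(- \frac{2 \sqrt{2}}{6}\right)}{2 \left(2 - \frac{2 \sqrt{2}}{6}\right)}\right) = - 22 \left(-4 + \frac{35 + 18 \left(- \frac{\sqrt{2}}{3}\right)}{2 \left(2 - \frac{\sqrt{2}}{3}\right)}\right) = - 22 \left(-4 + \frac{35 - 6 \sqrt{2}}{2 \left(2 - \frac{\sqrt{2}}{3}\right)}\right) = 88 - \frac{11 \left(35 - 6 \sqrt{2}\right)}{2 - \frac{\sqrt{2}}{3}}$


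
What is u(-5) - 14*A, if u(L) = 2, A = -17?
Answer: 240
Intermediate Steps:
u(-5) - 14*A = 2 - 14*(-17) = 2 + 238 = 240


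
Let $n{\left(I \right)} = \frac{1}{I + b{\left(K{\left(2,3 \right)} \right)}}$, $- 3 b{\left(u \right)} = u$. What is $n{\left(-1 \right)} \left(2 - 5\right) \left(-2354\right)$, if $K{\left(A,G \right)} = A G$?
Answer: $-2354$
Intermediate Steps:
$b{\left(u \right)} = - \frac{u}{3}$
$n{\left(I \right)} = \frac{1}{-2 + I}$ ($n{\left(I \right)} = \frac{1}{I - \frac{2 \cdot 3}{3}} = \frac{1}{I - 2} = \frac{1}{-2 + I}$)
$n{\left(-1 \right)} \left(2 - 5\right) \left(-2354\right) = \frac{2 - 5}{-2 - 1} \left(-2354\right) = \frac{1}{-3} \left(-3\right) \left(-2354\right) = \left(- \frac{1}{3}\right) \left(-3\right) \left(-2354\right) = 1 \left(-2354\right) = -2354$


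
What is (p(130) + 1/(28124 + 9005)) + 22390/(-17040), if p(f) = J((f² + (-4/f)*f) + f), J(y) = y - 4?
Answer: 1076861633825/63267816 ≈ 17021.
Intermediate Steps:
J(y) = -4 + y
p(f) = -8 + f + f² (p(f) = -4 + ((f² + (-4/f)*f) + f) = -4 + ((f² - 4) + f) = -4 + ((-4 + f²) + f) = -4 + (-4 + f + f²) = -8 + f + f²)
(p(130) + 1/(28124 + 9005)) + 22390/(-17040) = ((-8 + 130 + 130²) + 1/(28124 + 9005)) + 22390/(-17040) = ((-8 + 130 + 16900) + 1/37129) + 22390*(-1/17040) = (17022 + 1/37129) - 2239/1704 = 632009839/37129 - 2239/1704 = 1076861633825/63267816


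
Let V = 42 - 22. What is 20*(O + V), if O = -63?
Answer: -860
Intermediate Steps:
V = 20
20*(O + V) = 20*(-63 + 20) = 20*(-43) = -860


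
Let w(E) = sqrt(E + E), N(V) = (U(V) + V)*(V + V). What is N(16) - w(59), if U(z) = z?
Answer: 1024 - sqrt(118) ≈ 1013.1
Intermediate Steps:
N(V) = 4*V**2 (N(V) = (V + V)*(V + V) = (2*V)*(2*V) = 4*V**2)
w(E) = sqrt(2)*sqrt(E) (w(E) = sqrt(2*E) = sqrt(2)*sqrt(E))
N(16) - w(59) = 4*16**2 - sqrt(2)*sqrt(59) = 4*256 - sqrt(118) = 1024 - sqrt(118)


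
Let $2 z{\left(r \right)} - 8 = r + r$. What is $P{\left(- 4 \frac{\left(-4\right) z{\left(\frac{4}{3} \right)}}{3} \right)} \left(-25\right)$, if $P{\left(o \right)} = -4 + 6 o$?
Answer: $- \frac{12500}{3} \approx -4166.7$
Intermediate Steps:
$z{\left(r \right)} = 4 + r$ ($z{\left(r \right)} = 4 + \frac{r + r}{2} = 4 + \frac{2 r}{2} = 4 + r$)
$P{\left(- 4 \frac{\left(-4\right) z{\left(\frac{4}{3} \right)}}{3} \right)} \left(-25\right) = \left(-4 + 6 \left(- 4 \frac{\left(-4\right) \left(4 + \frac{4}{3}\right)}{3}\right)\right) \left(-25\right) = \left(-4 + 6 \left(- 4 - 4 \left(4 + 4 \cdot \frac{1}{3}\right) \frac{1}{3}\right)\right) \left(-25\right) = \left(-4 + 6 \left(- 4 - 4 \left(4 + \frac{4}{3}\right) \frac{1}{3}\right)\right) \left(-25\right) = \left(-4 + 6 \left(- 4 \left(-4\right) \frac{16}{3} \cdot \frac{1}{3}\right)\right) \left(-25\right) = \left(-4 + 6 \left(- 4 \left(\left(- \frac{64}{3}\right) \frac{1}{3}\right)\right)\right) \left(-25\right) = \left(-4 + 6 \left(\left(-4\right) \left(- \frac{64}{9}\right)\right)\right) \left(-25\right) = \left(-4 + 6 \cdot \frac{256}{9}\right) \left(-25\right) = \left(-4 + \frac{512}{3}\right) \left(-25\right) = \frac{500}{3} \left(-25\right) = - \frac{12500}{3}$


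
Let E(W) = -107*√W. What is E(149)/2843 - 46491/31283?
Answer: -46491/31283 - 107*√149/2843 ≈ -1.9456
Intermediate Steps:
E(149)/2843 - 46491/31283 = -107*√149/2843 - 46491/31283 = -46491/31283 - 107*√149/2843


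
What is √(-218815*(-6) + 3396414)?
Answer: 6*√130814 ≈ 2170.1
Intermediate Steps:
√(-218815*(-6) + 3396414) = √(1312890 + 3396414) = √4709304 = 6*√130814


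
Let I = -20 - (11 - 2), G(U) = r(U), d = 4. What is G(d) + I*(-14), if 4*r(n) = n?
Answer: 407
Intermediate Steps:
r(n) = n/4
G(U) = U/4
I = -29 (I = -20 - 1*9 = -20 - 9 = -29)
G(d) + I*(-14) = (¼)*4 - 29*(-14) = 1 + 406 = 407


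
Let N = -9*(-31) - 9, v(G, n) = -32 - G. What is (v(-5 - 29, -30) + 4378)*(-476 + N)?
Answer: -902280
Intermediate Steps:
N = 270 (N = 279 - 9 = 270)
(v(-5 - 29, -30) + 4378)*(-476 + N) = ((-32 - (-5 - 29)) + 4378)*(-476 + 270) = ((-32 - 1*(-34)) + 4378)*(-206) = ((-32 + 34) + 4378)*(-206) = (2 + 4378)*(-206) = 4380*(-206) = -902280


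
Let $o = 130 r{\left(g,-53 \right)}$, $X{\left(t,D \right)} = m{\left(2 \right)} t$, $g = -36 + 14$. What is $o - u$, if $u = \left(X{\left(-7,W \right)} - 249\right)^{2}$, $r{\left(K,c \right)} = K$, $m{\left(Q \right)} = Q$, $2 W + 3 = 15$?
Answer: $-72029$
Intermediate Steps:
$W = 6$ ($W = - \frac{3}{2} + \frac{1}{2} \cdot 15 = - \frac{3}{2} + \frac{15}{2} = 6$)
$g = -22$
$X{\left(t,D \right)} = 2 t$
$o = -2860$ ($o = 130 \left(-22\right) = -2860$)
$u = 69169$ ($u = \left(2 \left(-7\right) - 249\right)^{2} = \left(-14 - 249\right)^{2} = \left(-263\right)^{2} = 69169$)
$o - u = -2860 - 69169 = -72029$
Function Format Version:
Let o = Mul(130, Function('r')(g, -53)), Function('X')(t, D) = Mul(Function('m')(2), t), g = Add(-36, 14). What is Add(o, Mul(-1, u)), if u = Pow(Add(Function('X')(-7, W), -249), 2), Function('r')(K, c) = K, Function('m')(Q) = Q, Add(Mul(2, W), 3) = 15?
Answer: -72029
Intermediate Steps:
W = 6 (W = Add(Rational(-3, 2), Mul(Rational(1, 2), 15)) = Add(Rational(-3, 2), Rational(15, 2)) = 6)
g = -22
Function('X')(t, D) = Mul(2, t)
o = -2860 (o = Mul(130, -22) = -2860)
u = 69169 (u = Pow(Add(Mul(2, -7), -249), 2) = Pow(Add(-14, -249), 2) = Pow(-263, 2) = 69169)
Add(o, Mul(-1, u)) = Add(-2860, Mul(-1, 69169)) = Add(-2860, -69169) = -72029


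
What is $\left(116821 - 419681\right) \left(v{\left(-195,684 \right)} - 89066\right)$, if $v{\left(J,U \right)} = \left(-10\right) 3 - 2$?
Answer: $26984220280$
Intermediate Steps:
$v{\left(J,U \right)} = -32$ ($v{\left(J,U \right)} = -30 - 2 = -32$)
$\left(116821 - 419681\right) \left(v{\left(-195,684 \right)} - 89066\right) = \left(116821 - 419681\right) \left(-32 - 89066\right) = \left(-302860\right) \left(-89098\right) = 26984220280$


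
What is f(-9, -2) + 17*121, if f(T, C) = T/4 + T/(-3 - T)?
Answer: 8213/4 ≈ 2053.3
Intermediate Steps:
f(T, C) = T/4 + T/(-3 - T) (f(T, C) = T*(1/4) + T/(-3 - T) = T/4 + T/(-3 - T))
f(-9, -2) + 17*121 = (1/4)*(-9)*(-1 - 9)/(3 - 9) + 17*121 = (1/4)*(-9)*(-10)/(-6) + 2057 = (1/4)*(-9)*(-1/6)*(-10) + 2057 = -15/4 + 2057 = 8213/4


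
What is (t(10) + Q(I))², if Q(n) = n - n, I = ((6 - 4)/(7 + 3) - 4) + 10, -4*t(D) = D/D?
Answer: 1/16 ≈ 0.062500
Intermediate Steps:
t(D) = -¼ (t(D) = -D/(4*D) = -¼*1 = -¼)
I = 31/5 (I = (2/10 - 4) + 10 = (2*(⅒) - 4) + 10 = (⅕ - 4) + 10 = -19/5 + 10 = 31/5 ≈ 6.2000)
Q(n) = 0
(t(10) + Q(I))² = (-¼ + 0)² = (-¼)² = 1/16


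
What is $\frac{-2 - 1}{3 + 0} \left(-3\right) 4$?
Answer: $12$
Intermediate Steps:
$\frac{-2 - 1}{3 + 0} \left(-3\right) 4 = - \frac{3}{3} \left(-3\right) 4 = \left(-3\right) \frac{1}{3} \left(-3\right) 4 = \left(-1\right) \left(-3\right) 4 = 3 \cdot 4 = 12$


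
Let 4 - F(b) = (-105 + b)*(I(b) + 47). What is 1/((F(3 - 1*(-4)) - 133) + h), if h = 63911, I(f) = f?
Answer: 1/69074 ≈ 1.4477e-5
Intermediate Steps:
F(b) = 4 - (-105 + b)*(47 + b) (F(b) = 4 - (-105 + b)*(b + 47) = 4 - (-105 + b)*(47 + b))
1/((F(3 - 1*(-4)) - 133) + h) = 1/(((4939 - (3 - 1*(-4))² + 58*(3 - 1*(-4))) - 133) + 63911) = 1/(((4939 - (3 + 4)² + 58*(3 + 4)) - 133) + 63911) = 1/(((4939 - 1*7² + 58*7) - 133) + 63911) = 1/(((4939 - 1*49 + 406) - 133) + 63911) = 1/(((4939 - 49 + 406) - 133) + 63911) = 1/((5296 - 133) + 63911) = 1/(5163 + 63911) = 1/69074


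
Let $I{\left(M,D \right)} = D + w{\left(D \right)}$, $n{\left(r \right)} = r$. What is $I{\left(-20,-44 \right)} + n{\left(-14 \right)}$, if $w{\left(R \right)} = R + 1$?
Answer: $-101$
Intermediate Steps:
$w{\left(R \right)} = 1 + R$
$I{\left(M,D \right)} = 1 + 2 D$ ($I{\left(M,D \right)} = D + \left(1 + D\right) = 1 + 2 D$)
$I{\left(-20,-44 \right)} + n{\left(-14 \right)} = \left(1 + 2 \left(-44\right)\right) - 14 = \left(1 - 88\right) - 14 = -87 - 14 = -101$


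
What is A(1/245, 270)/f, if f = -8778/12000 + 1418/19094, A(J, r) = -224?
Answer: 4277056000/12549261 ≈ 340.82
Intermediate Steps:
f = -12549261/19094000 (f = -8778*1/12000 + 1418*(1/19094) = -1463/2000 + 709/9547 = -12549261/19094000 ≈ -0.65724)
A(1/245, 270)/f = -224/(-12549261/19094000) = -224*(-19094000/12549261) = 4277056000/12549261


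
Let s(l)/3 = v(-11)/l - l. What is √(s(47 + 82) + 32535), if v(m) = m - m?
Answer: 6*√893 ≈ 179.30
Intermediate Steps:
v(m) = 0
s(l) = -3*l (s(l) = 3*(0/l - l) = 3*(0 - l) = 3*(-l) = -3*l)
√(s(47 + 82) + 32535) = √(-3*(47 + 82) + 32535) = √(-3*129 + 32535) = √(-387 + 32535) = √32148 = 6*√893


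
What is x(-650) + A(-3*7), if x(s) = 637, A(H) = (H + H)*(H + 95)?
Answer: -2471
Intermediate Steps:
A(H) = 2*H*(95 + H) (A(H) = (2*H)*(95 + H) = 2*H*(95 + H))
x(-650) + A(-3*7) = 637 + 2*(-3*7)*(95 - 3*7) = 637 + 2*(-21)*(95 - 21) = 637 + 2*(-21)*74 = 637 - 3108 = -2471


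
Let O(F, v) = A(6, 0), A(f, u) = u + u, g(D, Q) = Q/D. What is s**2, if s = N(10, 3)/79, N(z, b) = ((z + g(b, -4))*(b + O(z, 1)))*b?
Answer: 6084/6241 ≈ 0.97484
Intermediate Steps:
A(f, u) = 2*u
O(F, v) = 0 (O(F, v) = 2*0 = 0)
N(z, b) = b**2*(z - 4/b) (N(z, b) = ((z - 4/b)*(b + 0))*b = ((z - 4/b)*b)*b = (b*(z - 4/b))*b = b**2*(z - 4/b))
s = 78/79 (s = (3*(-4 + 3*10))/79 = (3*(-4 + 30))*(1/79) = (3*26)*(1/79) = 78*(1/79) = 78/79 ≈ 0.98734)
s**2 = (78/79)**2 = 6084/6241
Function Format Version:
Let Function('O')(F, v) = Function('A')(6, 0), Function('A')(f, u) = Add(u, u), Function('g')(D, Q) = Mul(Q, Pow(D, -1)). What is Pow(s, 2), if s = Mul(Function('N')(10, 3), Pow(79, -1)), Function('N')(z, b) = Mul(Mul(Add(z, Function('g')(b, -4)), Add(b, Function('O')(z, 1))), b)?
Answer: Rational(6084, 6241) ≈ 0.97484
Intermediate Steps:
Function('A')(f, u) = Mul(2, u)
Function('O')(F, v) = 0 (Function('O')(F, v) = Mul(2, 0) = 0)
Function('N')(z, b) = Mul(Pow(b, 2), Add(z, Mul(-4, Pow(b, -1)))) (Function('N')(z, b) = Mul(Mul(Add(z, Mul(-4, Pow(b, -1))), Add(b, 0)), b) = Mul(Mul(Add(z, Mul(-4, Pow(b, -1))), b), b) = Mul(Mul(b, Add(z, Mul(-4, Pow(b, -1)))), b) = Mul(Pow(b, 2), Add(z, Mul(-4, Pow(b, -1)))))
s = Rational(78, 79) (s = Mul(Mul(3, Add(-4, Mul(3, 10))), Pow(79, -1)) = Mul(Mul(3, Add(-4, 30)), Rational(1, 79)) = Mul(Mul(3, 26), Rational(1, 79)) = Mul(78, Rational(1, 79)) = Rational(78, 79) ≈ 0.98734)
Pow(s, 2) = Pow(Rational(78, 79), 2) = Rational(6084, 6241)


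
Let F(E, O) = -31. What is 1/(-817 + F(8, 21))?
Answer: -1/848 ≈ -0.0011792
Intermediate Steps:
1/(-817 + F(8, 21)) = 1/(-817 - 31) = 1/(-848) = -1/848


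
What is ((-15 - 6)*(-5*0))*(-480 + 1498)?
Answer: 0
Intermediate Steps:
((-15 - 6)*(-5*0))*(-480 + 1498) = -21*0*1018 = 0*1018 = 0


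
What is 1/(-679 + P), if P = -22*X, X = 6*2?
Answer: -1/943 ≈ -0.0010604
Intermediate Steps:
X = 12
P = -264 (P = -22*12 = -264)
1/(-679 + P) = 1/(-679 - 264) = 1/(-943) = -1/943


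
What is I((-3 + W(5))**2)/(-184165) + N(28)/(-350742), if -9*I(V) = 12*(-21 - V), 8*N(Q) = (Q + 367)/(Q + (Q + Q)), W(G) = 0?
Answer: -1900138027/8681487417792 ≈ -0.00021887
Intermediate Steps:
N(Q) = (367 + Q)/(24*Q) (N(Q) = ((Q + 367)/(Q + (Q + Q)))/8 = ((367 + Q)/(Q + 2*Q))/8 = ((367 + Q)/((3*Q)))/8 = ((367 + Q)*(1/(3*Q)))/8 = ((367 + Q)/(3*Q))/8 = (367 + Q)/(24*Q))
I(V) = 28 + 4*V/3 (I(V) = -4*(-21 - V)/3 = -(-252 - 12*V)/9 = 28 + 4*V/3)
I((-3 + W(5))**2)/(-184165) + N(28)/(-350742) = (28 + 4*(-3 + 0)**2/3)/(-184165) + ((1/24)*(367 + 28)/28)/(-350742) = (28 + (4/3)*(-3)**2)*(-1/184165) + ((1/24)*(1/28)*395)*(-1/350742) = (28 + (4/3)*9)*(-1/184165) + (395/672)*(-1/350742) = (28 + 12)*(-1/184165) - 395/235698624 = 40*(-1/184165) - 395/235698624 = -8/36833 - 395/235698624 = -1900138027/8681487417792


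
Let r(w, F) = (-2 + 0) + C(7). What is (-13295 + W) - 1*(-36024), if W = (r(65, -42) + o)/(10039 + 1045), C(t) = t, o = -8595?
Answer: 125959823/5542 ≈ 22728.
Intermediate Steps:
r(w, F) = 5 (r(w, F) = (-2 + 0) + 7 = -2 + 7 = 5)
W = -4295/5542 (W = (5 - 8595)/(10039 + 1045) = -8590/11084 = -8590*1/11084 = -4295/5542 ≈ -0.77499)
(-13295 + W) - 1*(-36024) = (-13295 - 4295/5542) - 1*(-36024) = -73685185/5542 + 36024 = 125959823/5542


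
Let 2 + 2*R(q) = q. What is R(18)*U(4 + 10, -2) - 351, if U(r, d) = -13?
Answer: -455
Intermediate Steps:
R(q) = -1 + q/2
R(18)*U(4 + 10, -2) - 351 = (-1 + (½)*18)*(-13) - 351 = (-1 + 9)*(-13) - 351 = 8*(-13) - 351 = -104 - 351 = -455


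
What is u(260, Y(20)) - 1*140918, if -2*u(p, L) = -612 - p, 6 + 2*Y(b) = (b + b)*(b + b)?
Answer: -140482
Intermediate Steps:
Y(b) = -3 + 2*b² (Y(b) = -3 + ((b + b)*(b + b))/2 = -3 + ((2*b)*(2*b))/2 = -3 + (4*b²)/2 = -3 + 2*b²)
u(p, L) = 306 + p/2 (u(p, L) = -(-612 - p)/2 = 306 + p/2)
u(260, Y(20)) - 1*140918 = (306 + (½)*260) - 1*140918 = (306 + 130) - 140918 = 436 - 140918 = -140482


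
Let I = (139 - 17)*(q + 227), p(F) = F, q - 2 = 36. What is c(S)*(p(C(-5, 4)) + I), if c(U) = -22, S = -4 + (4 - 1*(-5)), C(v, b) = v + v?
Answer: -711040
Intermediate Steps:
q = 38 (q = 2 + 36 = 38)
C(v, b) = 2*v
S = 5 (S = -4 + (4 + 5) = -4 + 9 = 5)
I = 32330 (I = (139 - 17)*(38 + 227) = 122*265 = 32330)
c(S)*(p(C(-5, 4)) + I) = -22*(2*(-5) + 32330) = -22*(-10 + 32330) = -22*32320 = -711040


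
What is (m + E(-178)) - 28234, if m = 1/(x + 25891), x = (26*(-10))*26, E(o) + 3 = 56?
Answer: -539130710/19131 ≈ -28181.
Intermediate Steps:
E(o) = 53 (E(o) = -3 + 56 = 53)
x = -6760 (x = -260*26 = -6760)
m = 1/19131 (m = 1/(-6760 + 25891) = 1/19131 ≈ 5.2271e-5)
(m + E(-178)) - 28234 = (1/19131 + 53) - 28234 = 1013944/19131 - 28234 = -539130710/19131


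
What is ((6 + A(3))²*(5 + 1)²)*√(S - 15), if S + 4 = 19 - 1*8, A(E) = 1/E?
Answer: 2888*I*√2 ≈ 4084.3*I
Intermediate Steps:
S = 7 (S = -4 + (19 - 1*8) = -4 + (19 - 8) = -4 + 11 = 7)
((6 + A(3))²*(5 + 1)²)*√(S - 15) = ((6 + 1/3)²*(5 + 1)²)*√(7 - 15) = ((6 + ⅓)²*6²)*√(-8) = ((19/3)²*36)*(2*I*√2) = ((361/9)*36)*(2*I*√2) = 1444*(2*I*√2) = 2888*I*√2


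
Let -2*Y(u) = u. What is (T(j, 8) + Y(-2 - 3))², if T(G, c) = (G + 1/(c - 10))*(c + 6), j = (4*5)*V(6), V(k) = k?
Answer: 11229201/4 ≈ 2.8073e+6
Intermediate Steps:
Y(u) = -u/2
j = 120 (j = (4*5)*6 = 20*6 = 120)
T(G, c) = (6 + c)*(G + 1/(-10 + c)) (T(G, c) = (G + 1/(-10 + c))*(6 + c) = (6 + c)*(G + 1/(-10 + c)))
(T(j, 8) + Y(-2 - 3))² = ((6 + 8 - 60*120 + 120*8² - 4*120*8)/(-10 + 8) - (-2 - 3)/2)² = ((6 + 8 - 7200 + 120*64 - 3840)/(-2) - ½*(-5))² = (-(6 + 8 - 7200 + 7680 - 3840)/2 + 5/2)² = (-½*(-3346) + 5/2)² = (1673 + 5/2)² = (3351/2)² = 11229201/4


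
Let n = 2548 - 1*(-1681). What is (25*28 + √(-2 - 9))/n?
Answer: 700/4229 + I*√11/4229 ≈ 0.16552 + 0.00078426*I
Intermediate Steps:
n = 4229 (n = 2548 + 1681 = 4229)
(25*28 + √(-2 - 9))/n = (25*28 + √(-2 - 9))/4229 = (700 + √(-11))*(1/4229) = (700 + I*√11)*(1/4229) = 700/4229 + I*√11/4229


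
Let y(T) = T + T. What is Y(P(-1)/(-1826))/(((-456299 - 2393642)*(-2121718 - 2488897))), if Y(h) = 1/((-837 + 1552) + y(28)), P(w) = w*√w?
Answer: 1/10130925137984265 ≈ 9.8708e-17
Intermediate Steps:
P(w) = w^(3/2)
y(T) = 2*T
Y(h) = 1/771 (Y(h) = 1/((-837 + 1552) + 2*28) = 1/(715 + 56) = 1/771)
Y(P(-1)/(-1826))/(((-456299 - 2393642)*(-2121718 - 2488897))) = 1/(771*(((-456299 - 2393642)*(-2121718 - 2488897)))) = 1/(771*((-2849941*(-4610615)))) = (1/771)/13139980723715 = (1/771)*(1/13139980723715) = 1/10130925137984265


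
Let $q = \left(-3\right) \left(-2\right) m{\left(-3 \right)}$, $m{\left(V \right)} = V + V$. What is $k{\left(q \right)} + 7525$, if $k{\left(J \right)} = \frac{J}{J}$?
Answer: $7526$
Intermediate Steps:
$m{\left(V \right)} = 2 V$
$q = -36$ ($q = \left(-3\right) \left(-2\right) 2 \left(-3\right) = 6 \left(-6\right) = -36$)
$k{\left(J \right)} = 1$
$k{\left(q \right)} + 7525 = 1 + 7525 = 7526$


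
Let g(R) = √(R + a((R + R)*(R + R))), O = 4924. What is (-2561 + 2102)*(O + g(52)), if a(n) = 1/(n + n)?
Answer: -2260116 - 1377*√249970/208 ≈ -2.2634e+6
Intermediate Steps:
a(n) = 1/(2*n)
g(R) = √(R + 1/(8*R²)) (g(R) = √(R + 1/(2*(((R + R)*(R + R))))) = √(R + 1/(2*(((2*R)*(2*R))))) = √(R + 1/(2*((4*R²)))) = √(R + (1/(4*R²))/2) = √(R + 1/(8*R²)))
(-2561 + 2102)*(O + g(52)) = (-2561 + 2102)*(4924 + √(2/52² + 16*52)/4) = -459*(4924 + √(2*(1/2704) + 832)/4) = -459*(4924 + √(1/1352 + 832)/4) = -459*(4924 + √(1124865/1352)/4) = -459*(4924 + (3*√249970/52)/4) = -459*(4924 + 3*√249970/208) = -2260116 - 1377*√249970/208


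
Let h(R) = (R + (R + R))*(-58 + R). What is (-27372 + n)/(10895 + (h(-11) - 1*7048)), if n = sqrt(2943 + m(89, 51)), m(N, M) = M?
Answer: -6843/1531 + sqrt(2994)/6124 ≈ -4.4607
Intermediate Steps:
h(R) = 3*R*(-58 + R) (h(R) = (R + 2*R)*(-58 + R) = (3*R)*(-58 + R) = 3*R*(-58 + R))
n = sqrt(2994) (n = sqrt(2943 + 51) = sqrt(2994) ≈ 54.717)
(-27372 + n)/(10895 + (h(-11) - 1*7048)) = (-27372 + sqrt(2994))/(10895 + (3*(-11)*(-58 - 11) - 1*7048)) = (-27372 + sqrt(2994))/(10895 + (3*(-11)*(-69) - 7048)) = (-27372 + sqrt(2994))/(10895 + (2277 - 7048)) = (-27372 + sqrt(2994))/(10895 - 4771) = (-27372 + sqrt(2994))/6124 = (-27372 + sqrt(2994))*(1/6124) = -6843/1531 + sqrt(2994)/6124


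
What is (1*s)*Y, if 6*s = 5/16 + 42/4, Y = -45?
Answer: -2595/32 ≈ -81.094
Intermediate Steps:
s = 173/96 (s = (5/16 + 42/4)/6 = (5*(1/16) + 42*(¼))/6 = (5/16 + 21/2)/6 = (⅙)*(173/16) = 173/96 ≈ 1.8021)
(1*s)*Y = (1*(173/96))*(-45) = (173/96)*(-45) = -2595/32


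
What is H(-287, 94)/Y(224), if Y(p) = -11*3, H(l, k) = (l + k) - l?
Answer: -94/33 ≈ -2.8485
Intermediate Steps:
H(l, k) = k (H(l, k) = (k + l) - l = k)
Y(p) = -33
H(-287, 94)/Y(224) = 94/(-33) = 94*(-1/33) = -94/33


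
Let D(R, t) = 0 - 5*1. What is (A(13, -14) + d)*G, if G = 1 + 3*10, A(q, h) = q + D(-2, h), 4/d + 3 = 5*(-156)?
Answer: 194060/783 ≈ 247.84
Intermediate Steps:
D(R, t) = -5 (D(R, t) = 0 - 5 = -5)
d = -4/783 (d = 4/(-3 + 5*(-156)) = 4/(-3 - 780) = 4/(-783) = 4*(-1/783) = -4/783 ≈ -0.0051086)
A(q, h) = -5 + q (A(q, h) = q - 5 = -5 + q)
G = 31 (G = 1 + 30 = 31)
(A(13, -14) + d)*G = ((-5 + 13) - 4/783)*31 = (8 - 4/783)*31 = (6260/783)*31 = 194060/783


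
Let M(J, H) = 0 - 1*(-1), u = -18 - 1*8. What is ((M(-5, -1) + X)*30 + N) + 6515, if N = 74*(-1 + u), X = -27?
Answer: 3737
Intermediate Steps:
u = -26 (u = -18 - 8 = -26)
N = -1998 (N = 74*(-1 - 26) = 74*(-27) = -1998)
M(J, H) = 1 (M(J, H) = 0 + 1 = 1)
((M(-5, -1) + X)*30 + N) + 6515 = ((1 - 27)*30 - 1998) + 6515 = (-26*30 - 1998) + 6515 = (-780 - 1998) + 6515 = -2778 + 6515 = 3737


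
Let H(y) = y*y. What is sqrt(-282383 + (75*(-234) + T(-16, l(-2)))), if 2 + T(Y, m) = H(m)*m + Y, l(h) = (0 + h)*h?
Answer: I*sqrt(299887) ≈ 547.62*I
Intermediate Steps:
H(y) = y**2
l(h) = h**2 (l(h) = h*h = h**2)
T(Y, m) = -2 + Y + m**3 (T(Y, m) = -2 + (m**2*m + Y) = -2 + (m**3 + Y) = -2 + (Y + m**3) = -2 + Y + m**3)
sqrt(-282383 + (75*(-234) + T(-16, l(-2)))) = sqrt(-282383 + (75*(-234) + (-2 - 16 + ((-2)**2)**3))) = sqrt(-282383 + (-17550 + (-2 - 16 + 4**3))) = sqrt(-282383 + (-17550 + (-2 - 16 + 64))) = sqrt(-282383 + (-17550 + 46)) = sqrt(-282383 - 17504) = sqrt(-299887) = I*sqrt(299887)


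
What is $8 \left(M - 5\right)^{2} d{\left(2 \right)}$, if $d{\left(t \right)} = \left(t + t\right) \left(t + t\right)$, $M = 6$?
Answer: $128$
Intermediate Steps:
$d{\left(t \right)} = 4 t^{2}$ ($d{\left(t \right)} = 2 t 2 t = 4 t^{2}$)
$8 \left(M - 5\right)^{2} d{\left(2 \right)} = 8 \left(6 - 5\right)^{2} \cdot 4 \cdot 2^{2} = 8 \cdot 1^{2} \cdot 4 \cdot 4 = 8 \cdot 1 \cdot 16 = 8 \cdot 16 = 128$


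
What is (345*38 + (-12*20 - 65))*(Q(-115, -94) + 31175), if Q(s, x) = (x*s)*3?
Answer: 814462025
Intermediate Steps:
Q(s, x) = 3*s*x (Q(s, x) = (s*x)*3 = 3*s*x)
(345*38 + (-12*20 - 65))*(Q(-115, -94) + 31175) = (345*38 + (-12*20 - 65))*(3*(-115)*(-94) + 31175) = (13110 + (-240 - 65))*(32430 + 31175) = (13110 - 305)*63605 = 12805*63605 = 814462025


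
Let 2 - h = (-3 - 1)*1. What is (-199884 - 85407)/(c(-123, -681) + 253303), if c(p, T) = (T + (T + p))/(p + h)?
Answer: -3708783/3293104 ≈ -1.1262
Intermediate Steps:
h = 6 (h = 2 - (-3 - 1) = 2 - (-4) = 2 - 1*(-4) = 2 + 4 = 6)
c(p, T) = (p + 2*T)/(6 + p) (c(p, T) = (T + (T + p))/(p + 6) = (p + 2*T)/(6 + p))
(-199884 - 85407)/(c(-123, -681) + 253303) = (-199884 - 85407)/((-123 + 2*(-681))/(6 - 123) + 253303) = -285291/((-123 - 1362)/(-117) + 253303) = -285291/(-1/117*(-1485) + 253303) = -285291/(165/13 + 253303) = -285291/3293104/13 = -285291*13/3293104 = -3708783/3293104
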